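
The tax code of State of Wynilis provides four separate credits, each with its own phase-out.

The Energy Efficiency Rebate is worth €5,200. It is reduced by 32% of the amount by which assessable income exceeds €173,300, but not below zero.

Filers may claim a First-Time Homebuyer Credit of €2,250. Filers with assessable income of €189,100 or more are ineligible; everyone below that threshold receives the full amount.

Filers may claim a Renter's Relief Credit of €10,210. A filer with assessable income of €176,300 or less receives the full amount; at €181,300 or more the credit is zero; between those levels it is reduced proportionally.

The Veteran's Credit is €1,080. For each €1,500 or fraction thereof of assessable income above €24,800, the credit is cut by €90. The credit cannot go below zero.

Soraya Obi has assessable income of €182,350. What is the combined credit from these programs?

€4,554

Energy Efficiency Rebate: 32% of the €9,050 excess over €173,300 is €2,896; credit = €5,200 − €2,896 = €2,304.
First-Time Homebuyer Credit: €182,350 is below the €189,100 cutoff, so the full €2,250 applies.
Renter's Relief Credit: €182,350 is at or above €181,300, so the credit is €0.
Veteran's Credit: income exceeds €24,800 by €157,550 → 106 increments × €90 = €9,540 ≥ base, so the credit is €0.
Total: €2,304 + €2,250 + €0 + €0 = €4,554.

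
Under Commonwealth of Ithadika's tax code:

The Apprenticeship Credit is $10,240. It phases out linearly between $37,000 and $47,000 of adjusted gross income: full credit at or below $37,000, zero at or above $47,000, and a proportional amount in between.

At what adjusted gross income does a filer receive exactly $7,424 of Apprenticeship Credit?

$7,424 is 7,424/10,240 of the full $10,240, so 2,816/10,240 of the $10,000 range has been used: income = $37,000 + $10,000 × 2,816/10,240 = $39,750.

$39,750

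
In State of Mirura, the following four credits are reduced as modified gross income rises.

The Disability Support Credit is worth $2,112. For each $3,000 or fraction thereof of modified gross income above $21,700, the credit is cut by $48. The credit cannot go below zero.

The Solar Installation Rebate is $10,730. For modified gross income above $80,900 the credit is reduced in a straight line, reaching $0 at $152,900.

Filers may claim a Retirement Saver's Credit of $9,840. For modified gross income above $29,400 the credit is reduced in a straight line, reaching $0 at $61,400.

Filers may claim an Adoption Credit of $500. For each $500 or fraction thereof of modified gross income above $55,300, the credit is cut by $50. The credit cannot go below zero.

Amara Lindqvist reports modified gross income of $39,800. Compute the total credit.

$19,648

Disability Support Credit: income exceeds $21,700 by $18,100, which is 7 full-or-partial $3,000 increments; reduction = 7 × $48 = $336, leaving $1,776.
Solar Installation Rebate: $39,800 is at or below the $80,900 threshold, so the full $10,730 applies.
Retirement Saver's Credit: $39,800 is $10,400 into a $32,000 phase-out range, leaving 21,600/32,000 of the credit: $9,840 × 21,600/32,000 = $6,642.
Adoption Credit: $39,800 is at or below the $55,300 threshold, so the full $500 applies.
Total: $1,776 + $10,730 + $6,642 + $500 = $19,648.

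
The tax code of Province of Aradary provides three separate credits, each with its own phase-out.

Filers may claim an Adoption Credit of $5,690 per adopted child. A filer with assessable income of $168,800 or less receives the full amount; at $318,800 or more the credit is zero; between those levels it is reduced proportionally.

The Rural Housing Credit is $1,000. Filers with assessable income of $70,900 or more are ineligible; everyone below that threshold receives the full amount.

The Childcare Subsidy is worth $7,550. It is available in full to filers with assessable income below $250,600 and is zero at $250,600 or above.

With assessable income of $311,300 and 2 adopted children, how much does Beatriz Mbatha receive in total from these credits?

$569

Adoption Credit: base = 2 × $5,690 = $11,380. $311,300 is $142,500 into a $150,000 phase-out range, leaving 7,500/150,000 of the credit: $11,380 × 7,500/150,000 = $569.
Rural Housing Credit: $311,300 meets or exceeds the $70,900 cutoff, so the credit is $0.
Childcare Subsidy: $311,300 meets or exceeds the $250,600 cutoff, so the credit is $0.
Total: $569 + $0 + $0 = $569.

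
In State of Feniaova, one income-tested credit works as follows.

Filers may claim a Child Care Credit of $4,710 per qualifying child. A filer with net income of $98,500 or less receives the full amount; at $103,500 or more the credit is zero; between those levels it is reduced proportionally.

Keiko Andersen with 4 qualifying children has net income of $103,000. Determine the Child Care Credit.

$1,884

Child Care Credit: base = 4 × $4,710 = $18,840. $103,000 is $4,500 into a $5,000 phase-out range, leaving 500/5,000 of the credit: $18,840 × 500/5,000 = $1,884.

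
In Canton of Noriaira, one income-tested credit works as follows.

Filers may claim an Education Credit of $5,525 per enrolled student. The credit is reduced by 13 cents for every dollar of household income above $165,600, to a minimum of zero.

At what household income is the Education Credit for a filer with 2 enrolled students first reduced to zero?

$250,600

Full credit = 2 × $5,525 = $11,050.
The credit falls by 13% of each dollar above $165,600, so it reaches zero when the excess is $11,050 / 13% = $85,000: income = $165,600 + $85,000 = $250,600.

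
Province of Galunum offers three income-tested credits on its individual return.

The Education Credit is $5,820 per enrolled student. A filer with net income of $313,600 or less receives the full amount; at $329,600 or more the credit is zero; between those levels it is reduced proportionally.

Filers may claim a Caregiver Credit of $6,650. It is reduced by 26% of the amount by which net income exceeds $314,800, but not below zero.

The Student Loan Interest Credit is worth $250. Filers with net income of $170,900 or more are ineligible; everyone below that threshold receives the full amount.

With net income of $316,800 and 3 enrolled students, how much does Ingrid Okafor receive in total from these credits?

Education Credit: base = 3 × $5,820 = $17,460. $316,800 is $3,200 into a $16,000 phase-out range, leaving 12,800/16,000 of the credit: $17,460 × 12,800/16,000 = $13,968.
Caregiver Credit: 26% of the $2,000 excess over $314,800 is $520; credit = $6,650 − $520 = $6,130.
Student Loan Interest Credit: $316,800 meets or exceeds the $170,900 cutoff, so the credit is $0.
Total: $13,968 + $6,130 + $0 = $20,098.

$20,098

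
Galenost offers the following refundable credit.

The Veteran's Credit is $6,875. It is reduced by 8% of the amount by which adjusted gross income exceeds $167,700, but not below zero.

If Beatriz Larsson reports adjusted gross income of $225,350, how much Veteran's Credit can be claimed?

Veteran's Credit: 8% of the $57,650 excess over $167,700 is $4,612; credit = $6,875 − $4,612 = $2,263.

$2,263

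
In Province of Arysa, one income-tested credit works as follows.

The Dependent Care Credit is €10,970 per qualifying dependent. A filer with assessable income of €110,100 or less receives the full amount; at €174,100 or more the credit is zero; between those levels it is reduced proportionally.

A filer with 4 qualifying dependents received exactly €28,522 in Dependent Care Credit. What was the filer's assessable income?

Full credit = 4 × €10,970 = €43,880.
€28,522 is 28,522/43,880 of the full €43,880, so 15,358/43,880 of the €64,000 range has been used: income = €110,100 + €64,000 × 15,358/43,880 = €132,500.

€132,500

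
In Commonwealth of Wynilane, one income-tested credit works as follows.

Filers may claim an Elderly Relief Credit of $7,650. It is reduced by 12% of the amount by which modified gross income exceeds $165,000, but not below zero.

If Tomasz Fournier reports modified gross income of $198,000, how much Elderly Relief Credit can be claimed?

Elderly Relief Credit: 12% of the $33,000 excess over $165,000 is $3,960; credit = $7,650 − $3,960 = $3,690.

$3,690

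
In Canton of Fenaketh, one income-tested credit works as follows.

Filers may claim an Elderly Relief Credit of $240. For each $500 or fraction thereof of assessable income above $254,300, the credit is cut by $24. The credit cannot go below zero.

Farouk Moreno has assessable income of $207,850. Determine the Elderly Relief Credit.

$240

Elderly Relief Credit: $207,850 is at or below the $254,300 threshold, so the full $240 applies.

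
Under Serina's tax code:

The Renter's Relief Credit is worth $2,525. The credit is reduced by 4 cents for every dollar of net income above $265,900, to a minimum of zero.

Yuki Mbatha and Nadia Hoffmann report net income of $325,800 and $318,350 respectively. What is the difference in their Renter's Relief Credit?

$298

Yuki ($325,800): Renter's Relief Credit: 4% of the $59,900 excess over $265,900 is $2,396; credit = $2,525 − $2,396 = $129.
Nadia ($318,350): Renter's Relief Credit: 4% of the $52,450 excess over $265,900 is $2,098; credit = $2,525 − $2,098 = $427.
Difference: |$129 − $427| = $298.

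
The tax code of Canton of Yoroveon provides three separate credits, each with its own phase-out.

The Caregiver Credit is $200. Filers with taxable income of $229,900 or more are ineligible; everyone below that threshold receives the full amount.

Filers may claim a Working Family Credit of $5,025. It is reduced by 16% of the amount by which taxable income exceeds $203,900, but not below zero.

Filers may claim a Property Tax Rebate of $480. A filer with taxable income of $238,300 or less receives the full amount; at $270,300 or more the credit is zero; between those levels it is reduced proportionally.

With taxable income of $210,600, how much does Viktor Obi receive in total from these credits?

Caregiver Credit: $210,600 is below the $229,900 cutoff, so the full $200 applies.
Working Family Credit: 16% of the $6,700 excess over $203,900 is $1,072; credit = $5,025 − $1,072 = $3,953.
Property Tax Rebate: $210,600 is at or below the $238,300 threshold, so the full $480 applies.
Total: $200 + $3,953 + $480 = $4,633.

$4,633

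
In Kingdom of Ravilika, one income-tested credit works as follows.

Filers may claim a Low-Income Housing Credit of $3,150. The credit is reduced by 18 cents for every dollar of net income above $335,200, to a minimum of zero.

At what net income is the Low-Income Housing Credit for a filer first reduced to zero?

$352,700

The credit falls by 18% of each dollar above $335,200, so it reaches zero when the excess is $3,150 / 18% = $17,500: income = $335,200 + $17,500 = $352,700.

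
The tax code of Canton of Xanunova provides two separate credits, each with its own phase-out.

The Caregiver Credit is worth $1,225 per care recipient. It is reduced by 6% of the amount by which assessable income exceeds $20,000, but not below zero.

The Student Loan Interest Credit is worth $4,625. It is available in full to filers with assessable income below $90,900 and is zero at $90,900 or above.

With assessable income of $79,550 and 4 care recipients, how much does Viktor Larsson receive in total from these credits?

$5,952

Caregiver Credit: base = 4 × $1,225 = $4,900. 6% of the $59,550 excess over $20,000 is $3,573; credit = $4,900 − $3,573 = $1,327.
Student Loan Interest Credit: $79,550 is below the $90,900 cutoff, so the full $4,625 applies.
Total: $1,327 + $4,625 = $5,952.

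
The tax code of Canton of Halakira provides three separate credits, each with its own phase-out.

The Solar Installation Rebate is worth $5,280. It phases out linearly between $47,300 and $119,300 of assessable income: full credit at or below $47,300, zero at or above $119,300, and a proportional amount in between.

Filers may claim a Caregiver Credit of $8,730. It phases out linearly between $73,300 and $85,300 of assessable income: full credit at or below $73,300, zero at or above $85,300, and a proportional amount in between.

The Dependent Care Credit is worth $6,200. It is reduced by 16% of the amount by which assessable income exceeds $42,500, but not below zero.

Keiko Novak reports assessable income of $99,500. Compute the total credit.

Solar Installation Rebate: $99,500 is $52,200 into a $72,000 phase-out range, leaving 19,800/72,000 of the credit: $5,280 × 19,800/72,000 = $1,452.
Caregiver Credit: $99,500 is at or above $85,300, so the credit is $0.
Dependent Care Credit: 16% of the $57,000 excess over $42,500 is $9,120 ≥ base, so the credit is $0.
Total: $1,452 + $0 + $0 = $1,452.

$1,452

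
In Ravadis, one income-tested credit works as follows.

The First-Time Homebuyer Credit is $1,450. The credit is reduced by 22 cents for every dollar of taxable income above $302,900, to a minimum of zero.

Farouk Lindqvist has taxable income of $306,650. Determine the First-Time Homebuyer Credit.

First-Time Homebuyer Credit: 22% of the $3,750 excess over $302,900 is $825; credit = $1,450 − $825 = $625.

$625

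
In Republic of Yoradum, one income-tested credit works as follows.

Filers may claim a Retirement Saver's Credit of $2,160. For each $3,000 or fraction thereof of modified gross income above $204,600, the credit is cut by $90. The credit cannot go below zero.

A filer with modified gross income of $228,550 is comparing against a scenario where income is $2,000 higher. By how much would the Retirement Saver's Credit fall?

At $228,550 — income exceeds $204,600 by $23,950, which is 8 full-or-partial $3,000 increments; reduction = 8 × $90 = $720, leaving $1,440.
At $230,550 — income exceeds $204,600 by $25,950, which is 9 full-or-partial $3,000 increments; reduction = 9 × $90 = $810, leaving $1,350.
Lost: $1,440 − $1,350 = $90.

$90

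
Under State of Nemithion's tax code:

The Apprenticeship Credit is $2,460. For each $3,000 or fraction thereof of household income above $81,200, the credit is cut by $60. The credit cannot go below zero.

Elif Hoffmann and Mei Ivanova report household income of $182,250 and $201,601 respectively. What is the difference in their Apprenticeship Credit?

$420

Elif ($182,250): Apprenticeship Credit: income exceeds $81,200 by $101,050, which is 34 full-or-partial $3,000 increments; reduction = 34 × $60 = $2,040, leaving $420.
Mei ($201,601): Apprenticeship Credit: income exceeds $81,200 by $120,401 → 41 increments × $60 = $2,460 ≥ base, so the credit is $0.
Difference: |$420 − $0| = $420.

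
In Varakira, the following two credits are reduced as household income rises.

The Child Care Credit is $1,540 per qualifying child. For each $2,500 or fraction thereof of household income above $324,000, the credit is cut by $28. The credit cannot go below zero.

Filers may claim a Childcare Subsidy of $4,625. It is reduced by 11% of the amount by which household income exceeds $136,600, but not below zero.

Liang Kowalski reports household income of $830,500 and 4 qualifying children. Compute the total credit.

Child Care Credit: base = 4 × $1,540 = $6,160. income exceeds $324,000 by $506,500, which is 203 full-or-partial $2,500 increments; reduction = 203 × $28 = $5,684, leaving $476.
Childcare Subsidy: 11% of the $693,900 excess over $136,600 is $76,329 ≥ base, so the credit is $0.
Total: $476 + $0 = $476.

$476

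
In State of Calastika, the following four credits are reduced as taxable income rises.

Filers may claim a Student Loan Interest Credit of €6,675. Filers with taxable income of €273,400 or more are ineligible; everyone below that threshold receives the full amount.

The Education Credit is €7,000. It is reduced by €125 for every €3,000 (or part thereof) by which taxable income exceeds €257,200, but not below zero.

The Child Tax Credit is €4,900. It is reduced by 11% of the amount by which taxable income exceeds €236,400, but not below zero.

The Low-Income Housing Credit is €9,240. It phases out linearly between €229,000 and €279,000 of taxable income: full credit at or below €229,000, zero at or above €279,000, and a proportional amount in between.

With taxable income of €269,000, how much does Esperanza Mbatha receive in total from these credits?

€16,337

Student Loan Interest Credit: €269,000 is below the €273,400 cutoff, so the full €6,675 applies.
Education Credit: income exceeds €257,200 by €11,800, which is 4 full-or-partial €3,000 increments; reduction = 4 × €125 = €500, leaving €6,500.
Child Tax Credit: 11% of the €32,600 excess over €236,400 is €3,586; credit = €4,900 − €3,586 = €1,314.
Low-Income Housing Credit: €269,000 is €40,000 into a €50,000 phase-out range, leaving 10,000/50,000 of the credit: €9,240 × 10,000/50,000 = €1,848.
Total: €6,675 + €6,500 + €1,314 + €1,848 = €16,337.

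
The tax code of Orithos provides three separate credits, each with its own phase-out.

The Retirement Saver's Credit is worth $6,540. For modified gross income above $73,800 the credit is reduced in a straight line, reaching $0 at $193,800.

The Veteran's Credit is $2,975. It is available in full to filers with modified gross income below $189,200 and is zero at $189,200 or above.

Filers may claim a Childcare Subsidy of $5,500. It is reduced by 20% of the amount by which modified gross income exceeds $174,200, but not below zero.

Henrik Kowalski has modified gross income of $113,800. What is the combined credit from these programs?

Retirement Saver's Credit: $113,800 is $40,000 into a $120,000 phase-out range, leaving 80,000/120,000 of the credit: $6,540 × 80,000/120,000 = $4,360.
Veteran's Credit: $113,800 is below the $189,200 cutoff, so the full $2,975 applies.
Childcare Subsidy: $113,800 is at or below the $174,200 threshold, so the full $5,500 applies.
Total: $4,360 + $2,975 + $5,500 = $12,835.

$12,835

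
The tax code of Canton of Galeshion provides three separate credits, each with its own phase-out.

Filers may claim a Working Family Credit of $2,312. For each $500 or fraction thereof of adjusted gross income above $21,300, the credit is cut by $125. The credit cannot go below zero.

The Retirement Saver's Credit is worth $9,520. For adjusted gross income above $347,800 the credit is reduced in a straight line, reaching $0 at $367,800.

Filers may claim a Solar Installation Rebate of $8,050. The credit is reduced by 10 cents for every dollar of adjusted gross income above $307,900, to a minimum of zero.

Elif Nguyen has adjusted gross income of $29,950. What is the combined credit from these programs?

Working Family Credit: income exceeds $21,300 by $8,650, which is 18 full-or-partial $500 increments; reduction = 18 × $125 = $2,250, leaving $62.
Retirement Saver's Credit: $29,950 is at or below the $347,800 threshold, so the full $9,520 applies.
Solar Installation Rebate: $29,950 is at or below the $307,900 threshold, so the full $8,050 applies.
Total: $62 + $9,520 + $8,050 = $17,632.

$17,632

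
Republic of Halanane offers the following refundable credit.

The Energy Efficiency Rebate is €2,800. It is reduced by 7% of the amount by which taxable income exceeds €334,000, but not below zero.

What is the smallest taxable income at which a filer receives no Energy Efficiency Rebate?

The credit falls by 7% of each euro above €334,000, so it reaches zero when the excess is €2,800 / 7% = €40,000: income = €334,000 + €40,000 = €374,000.

€374,000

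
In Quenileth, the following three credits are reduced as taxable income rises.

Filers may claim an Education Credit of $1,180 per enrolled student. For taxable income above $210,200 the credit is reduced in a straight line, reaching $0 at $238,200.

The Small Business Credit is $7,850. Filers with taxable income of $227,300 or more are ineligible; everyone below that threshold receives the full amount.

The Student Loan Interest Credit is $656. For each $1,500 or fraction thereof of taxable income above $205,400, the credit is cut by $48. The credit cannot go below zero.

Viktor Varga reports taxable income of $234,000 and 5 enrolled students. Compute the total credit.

$885

Education Credit: base = 5 × $1,180 = $5,900. $234,000 is $23,800 into a $28,000 phase-out range, leaving 4,200/28,000 of the credit: $5,900 × 4,200/28,000 = $885.
Small Business Credit: $234,000 meets or exceeds the $227,300 cutoff, so the credit is $0.
Student Loan Interest Credit: income exceeds $205,400 by $28,600 → 20 increments × $48 = $960 ≥ base, so the credit is $0.
Total: $885 + $0 + $0 = $885.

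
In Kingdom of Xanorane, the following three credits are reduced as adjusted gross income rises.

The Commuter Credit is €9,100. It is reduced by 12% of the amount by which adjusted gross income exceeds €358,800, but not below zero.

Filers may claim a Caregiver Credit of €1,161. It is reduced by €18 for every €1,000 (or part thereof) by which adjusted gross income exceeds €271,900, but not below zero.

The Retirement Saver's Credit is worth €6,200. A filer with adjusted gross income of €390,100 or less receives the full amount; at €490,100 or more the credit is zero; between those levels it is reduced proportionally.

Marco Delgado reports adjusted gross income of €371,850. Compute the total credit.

Commuter Credit: 12% of the €13,050 excess over €358,800 is €1,566; credit = €9,100 − €1,566 = €7,534.
Caregiver Credit: income exceeds €271,900 by €99,950 → 100 increments × €18 = €1,800 ≥ base, so the credit is €0.
Retirement Saver's Credit: €371,850 is at or below the €390,100 threshold, so the full €6,200 applies.
Total: €7,534 + €0 + €6,200 = €13,734.

€13,734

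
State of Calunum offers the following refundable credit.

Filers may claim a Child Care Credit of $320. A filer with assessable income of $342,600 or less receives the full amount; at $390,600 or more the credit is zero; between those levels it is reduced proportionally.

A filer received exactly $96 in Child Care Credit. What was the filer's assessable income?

$376,200

$96 is 96/320 of the full $320, so 224/320 of the $48,000 range has been used: income = $342,600 + $48,000 × 224/320 = $376,200.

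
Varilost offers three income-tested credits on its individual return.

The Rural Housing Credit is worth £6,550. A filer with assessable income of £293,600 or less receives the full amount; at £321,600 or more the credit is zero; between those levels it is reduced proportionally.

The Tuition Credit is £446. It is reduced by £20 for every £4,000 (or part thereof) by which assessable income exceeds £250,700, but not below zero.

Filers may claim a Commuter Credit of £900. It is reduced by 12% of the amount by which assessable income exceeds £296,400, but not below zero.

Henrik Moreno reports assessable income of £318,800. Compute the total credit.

£741

Rural Housing Credit: £318,800 is £25,200 into a £28,000 phase-out range, leaving 2,800/28,000 of the credit: £6,550 × 2,800/28,000 = £655.
Tuition Credit: income exceeds £250,700 by £68,100, which is 18 full-or-partial £4,000 increments; reduction = 18 × £20 = £360, leaving £86.
Commuter Credit: 12% of the £22,400 excess over £296,400 is £2,688 ≥ base, so the credit is £0.
Total: £655 + £86 + £0 = £741.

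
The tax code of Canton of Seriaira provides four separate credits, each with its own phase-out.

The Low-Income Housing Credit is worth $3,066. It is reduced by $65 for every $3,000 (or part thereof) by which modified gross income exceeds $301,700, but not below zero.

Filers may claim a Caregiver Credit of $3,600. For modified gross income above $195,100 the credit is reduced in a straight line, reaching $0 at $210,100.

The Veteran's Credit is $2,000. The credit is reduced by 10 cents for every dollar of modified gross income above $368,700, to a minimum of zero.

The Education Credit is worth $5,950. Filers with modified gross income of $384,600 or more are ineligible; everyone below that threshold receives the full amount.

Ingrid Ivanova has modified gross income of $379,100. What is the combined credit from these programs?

$8,286

Low-Income Housing Credit: income exceeds $301,700 by $77,400, which is 26 full-or-partial $3,000 increments; reduction = 26 × $65 = $1,690, leaving $1,376.
Caregiver Credit: $379,100 is at or above $210,100, so the credit is $0.
Veteran's Credit: 10% of the $10,400 excess over $368,700 is $1,040; credit = $2,000 − $1,040 = $960.
Education Credit: $379,100 is below the $384,600 cutoff, so the full $5,950 applies.
Total: $1,376 + $0 + $960 + $5,950 = $8,286.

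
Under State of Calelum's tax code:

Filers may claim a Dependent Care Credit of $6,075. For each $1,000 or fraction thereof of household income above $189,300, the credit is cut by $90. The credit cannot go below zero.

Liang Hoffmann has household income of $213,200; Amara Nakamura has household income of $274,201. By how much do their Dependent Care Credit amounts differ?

$3,915

Liang ($213,200): Dependent Care Credit: income exceeds $189,300 by $23,900, which is 24 full-or-partial $1,000 increments; reduction = 24 × $90 = $2,160, leaving $3,915.
Amara ($274,201): Dependent Care Credit: income exceeds $189,300 by $84,901 → 85 increments × $90 = $7,650 ≥ base, so the credit is $0.
Difference: |$3,915 − $0| = $3,915.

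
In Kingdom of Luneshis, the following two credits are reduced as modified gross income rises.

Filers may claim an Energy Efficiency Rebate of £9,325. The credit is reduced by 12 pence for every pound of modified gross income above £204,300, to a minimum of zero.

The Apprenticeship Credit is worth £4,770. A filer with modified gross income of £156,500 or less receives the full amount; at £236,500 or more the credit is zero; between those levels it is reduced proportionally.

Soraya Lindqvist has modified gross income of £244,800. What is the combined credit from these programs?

Energy Efficiency Rebate: 12% of the £40,500 excess over £204,300 is £4,860; credit = £9,325 − £4,860 = £4,465.
Apprenticeship Credit: £244,800 is at or above £236,500, so the credit is £0.
Total: £4,465 + £0 = £4,465.

£4,465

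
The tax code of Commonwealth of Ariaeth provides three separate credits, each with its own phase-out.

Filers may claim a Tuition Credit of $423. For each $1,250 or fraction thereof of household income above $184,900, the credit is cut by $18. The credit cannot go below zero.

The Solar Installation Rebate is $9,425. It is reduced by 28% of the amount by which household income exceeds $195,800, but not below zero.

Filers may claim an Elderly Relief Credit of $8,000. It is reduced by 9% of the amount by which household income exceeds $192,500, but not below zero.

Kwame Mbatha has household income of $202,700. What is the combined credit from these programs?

Tuition Credit: income exceeds $184,900 by $17,800, which is 15 full-or-partial $1,250 increments; reduction = 15 × $18 = $270, leaving $153.
Solar Installation Rebate: 28% of the $6,900 excess over $195,800 is $1,932; credit = $9,425 − $1,932 = $7,493.
Elderly Relief Credit: 9% of the $10,200 excess over $192,500 is $918; credit = $8,000 − $918 = $7,082.
Total: $153 + $7,493 + $7,082 = $14,728.

$14,728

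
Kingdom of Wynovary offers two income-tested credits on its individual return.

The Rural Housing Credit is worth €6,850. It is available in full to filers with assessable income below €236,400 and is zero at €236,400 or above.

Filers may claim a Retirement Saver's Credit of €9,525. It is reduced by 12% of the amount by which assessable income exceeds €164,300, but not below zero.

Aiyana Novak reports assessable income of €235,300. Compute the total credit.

€7,855

Rural Housing Credit: €235,300 is below the €236,400 cutoff, so the full €6,850 applies.
Retirement Saver's Credit: 12% of the €71,000 excess over €164,300 is €8,520; credit = €9,525 − €8,520 = €1,005.
Total: €6,850 + €1,005 = €7,855.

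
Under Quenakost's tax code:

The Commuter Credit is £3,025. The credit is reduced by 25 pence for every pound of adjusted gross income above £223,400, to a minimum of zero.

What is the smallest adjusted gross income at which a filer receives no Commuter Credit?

£235,500

The credit falls by 25% of each pound above £223,400, so it reaches zero when the excess is £3,025 / 25% = £12,100: income = £223,400 + £12,100 = £235,500.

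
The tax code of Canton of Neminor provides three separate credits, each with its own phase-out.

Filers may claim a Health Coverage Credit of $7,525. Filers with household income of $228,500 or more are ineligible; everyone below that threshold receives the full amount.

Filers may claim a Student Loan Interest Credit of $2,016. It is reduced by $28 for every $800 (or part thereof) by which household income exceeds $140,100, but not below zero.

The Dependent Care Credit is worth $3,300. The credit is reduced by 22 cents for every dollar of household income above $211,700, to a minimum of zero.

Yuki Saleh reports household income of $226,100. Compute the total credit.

$7,657

Health Coverage Credit: $226,100 is below the $228,500 cutoff, so the full $7,525 applies.
Student Loan Interest Credit: income exceeds $140,100 by $86,000 → 108 increments × $28 = $3,024 ≥ base, so the credit is $0.
Dependent Care Credit: 22% of the $14,400 excess over $211,700 is $3,168; credit = $3,300 − $3,168 = $132.
Total: $7,525 + $0 + $132 = $7,657.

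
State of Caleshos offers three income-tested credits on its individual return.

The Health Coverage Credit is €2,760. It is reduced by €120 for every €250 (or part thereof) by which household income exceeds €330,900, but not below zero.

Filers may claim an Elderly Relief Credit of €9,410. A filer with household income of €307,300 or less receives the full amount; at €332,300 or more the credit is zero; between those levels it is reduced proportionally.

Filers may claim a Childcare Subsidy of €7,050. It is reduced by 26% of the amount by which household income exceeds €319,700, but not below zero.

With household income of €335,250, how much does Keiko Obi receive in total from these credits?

Health Coverage Credit: income exceeds €330,900 by €4,350, which is 18 full-or-partial €250 increments; reduction = 18 × €120 = €2,160, leaving €600.
Elderly Relief Credit: €335,250 is at or above €332,300, so the credit is €0.
Childcare Subsidy: 26% of the €15,550 excess over €319,700 is €4,043; credit = €7,050 − €4,043 = €3,007.
Total: €600 + €0 + €3,007 = €3,607.

€3,607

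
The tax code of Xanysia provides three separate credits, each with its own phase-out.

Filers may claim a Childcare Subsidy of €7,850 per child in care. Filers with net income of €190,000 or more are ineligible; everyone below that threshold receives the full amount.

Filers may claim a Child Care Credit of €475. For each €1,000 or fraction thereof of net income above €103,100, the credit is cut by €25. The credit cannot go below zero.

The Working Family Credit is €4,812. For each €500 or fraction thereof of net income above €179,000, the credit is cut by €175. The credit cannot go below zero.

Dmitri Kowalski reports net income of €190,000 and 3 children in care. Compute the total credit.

Childcare Subsidy: base = 3 × €7,850 = €23,550. €190,000 meets or exceeds the €190,000 cutoff, so the credit is €0.
Child Care Credit: income exceeds €103,100 by €86,900 → 87 increments × €25 = €2,175 ≥ base, so the credit is €0.
Working Family Credit: income exceeds €179,000 by €11,000, which is 22 full-or-partial €500 increments; reduction = 22 × €175 = €3,850, leaving €962.
Total: €0 + €0 + €962 = €962.

€962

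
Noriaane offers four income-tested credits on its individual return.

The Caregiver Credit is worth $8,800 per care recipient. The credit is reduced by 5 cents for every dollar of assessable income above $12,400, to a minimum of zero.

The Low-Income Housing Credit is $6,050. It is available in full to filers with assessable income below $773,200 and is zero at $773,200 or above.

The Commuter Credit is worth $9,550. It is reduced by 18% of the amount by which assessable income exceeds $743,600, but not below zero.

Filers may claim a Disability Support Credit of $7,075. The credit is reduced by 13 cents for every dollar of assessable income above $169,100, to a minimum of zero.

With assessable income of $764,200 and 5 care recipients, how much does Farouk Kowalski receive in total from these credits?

$18,302

Caregiver Credit: base = 5 × $8,800 = $44,000. 5% of the $751,800 excess over $12,400 is $37,590; credit = $44,000 − $37,590 = $6,410.
Low-Income Housing Credit: $764,200 is below the $773,200 cutoff, so the full $6,050 applies.
Commuter Credit: 18% of the $20,600 excess over $743,600 is $3,708; credit = $9,550 − $3,708 = $5,842.
Disability Support Credit: 13% of the $595,100 excess over $169,100 is $77,363 ≥ base, so the credit is $0.
Total: $6,410 + $6,050 + $5,842 + $0 = $18,302.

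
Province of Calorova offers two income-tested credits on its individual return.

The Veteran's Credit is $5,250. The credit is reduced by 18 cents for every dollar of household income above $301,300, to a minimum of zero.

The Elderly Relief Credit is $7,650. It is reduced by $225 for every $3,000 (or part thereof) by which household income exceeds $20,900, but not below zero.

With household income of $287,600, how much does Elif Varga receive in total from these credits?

Veteran's Credit: $287,600 is at or below the $301,300 threshold, so the full $5,250 applies.
Elderly Relief Credit: income exceeds $20,900 by $266,700 → 89 increments × $225 = $20,025 ≥ base, so the credit is $0.
Total: $5,250 + $0 = $5,250.

$5,250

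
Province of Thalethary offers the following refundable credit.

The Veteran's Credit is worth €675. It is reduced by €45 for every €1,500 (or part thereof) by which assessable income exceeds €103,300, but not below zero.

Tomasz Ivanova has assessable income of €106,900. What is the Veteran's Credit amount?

€540

Veteran's Credit: income exceeds €103,300 by €3,600, which is 3 full-or-partial €1,500 increments; reduction = 3 × €45 = €135, leaving €540.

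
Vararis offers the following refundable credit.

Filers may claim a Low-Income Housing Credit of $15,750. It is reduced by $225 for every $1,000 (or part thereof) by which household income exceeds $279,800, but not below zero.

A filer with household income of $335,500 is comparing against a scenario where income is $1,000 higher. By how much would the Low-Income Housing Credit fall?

$225

At $335,500 — income exceeds $279,800 by $55,700, which is 56 full-or-partial $1,000 increments; reduction = 56 × $225 = $12,600, leaving $3,150.
At $336,500 — income exceeds $279,800 by $56,700, which is 57 full-or-partial $1,000 increments; reduction = 57 × $225 = $12,825, leaving $2,925.
Lost: $3,150 − $2,925 = $225.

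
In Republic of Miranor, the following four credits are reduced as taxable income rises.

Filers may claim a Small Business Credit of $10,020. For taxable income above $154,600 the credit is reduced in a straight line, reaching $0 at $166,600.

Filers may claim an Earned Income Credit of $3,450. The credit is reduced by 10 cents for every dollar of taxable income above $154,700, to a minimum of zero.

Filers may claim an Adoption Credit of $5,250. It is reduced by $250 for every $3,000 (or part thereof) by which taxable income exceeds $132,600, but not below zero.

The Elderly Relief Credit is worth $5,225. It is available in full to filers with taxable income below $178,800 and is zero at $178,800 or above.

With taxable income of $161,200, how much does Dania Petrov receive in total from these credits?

Small Business Credit: $161,200 is $6,600 into a $12,000 phase-out range, leaving 5,400/12,000 of the credit: $10,020 × 5,400/12,000 = $4,509.
Earned Income Credit: 10% of the $6,500 excess over $154,700 is $650; credit = $3,450 − $650 = $2,800.
Adoption Credit: income exceeds $132,600 by $28,600, which is 10 full-or-partial $3,000 increments; reduction = 10 × $250 = $2,500, leaving $2,750.
Elderly Relief Credit: $161,200 is below the $178,800 cutoff, so the full $5,225 applies.
Total: $4,509 + $2,800 + $2,750 + $5,225 = $15,284.

$15,284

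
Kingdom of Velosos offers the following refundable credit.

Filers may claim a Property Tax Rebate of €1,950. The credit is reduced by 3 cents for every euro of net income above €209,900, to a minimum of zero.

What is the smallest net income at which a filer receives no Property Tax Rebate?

The credit falls by 3% of each euro above €209,900, so it reaches zero when the excess is €1,950 / 3% = €65,000: income = €209,900 + €65,000 = €274,900.

€274,900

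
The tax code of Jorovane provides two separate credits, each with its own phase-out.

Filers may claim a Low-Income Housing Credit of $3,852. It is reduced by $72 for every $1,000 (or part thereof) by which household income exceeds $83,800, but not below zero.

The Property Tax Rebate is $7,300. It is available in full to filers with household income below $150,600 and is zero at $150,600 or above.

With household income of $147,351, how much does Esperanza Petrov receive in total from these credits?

$7,300

Low-Income Housing Credit: income exceeds $83,800 by $63,551 → 64 increments × $72 = $4,608 ≥ base, so the credit is $0.
Property Tax Rebate: $147,351 is below the $150,600 cutoff, so the full $7,300 applies.
Total: $0 + $7,300 = $7,300.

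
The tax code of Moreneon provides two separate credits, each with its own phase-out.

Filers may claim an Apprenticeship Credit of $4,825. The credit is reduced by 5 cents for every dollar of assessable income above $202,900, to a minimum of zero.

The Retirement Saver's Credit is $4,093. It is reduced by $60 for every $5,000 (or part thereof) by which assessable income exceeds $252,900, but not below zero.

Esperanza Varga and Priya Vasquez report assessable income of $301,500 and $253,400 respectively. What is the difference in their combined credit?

$2,840

Esperanza ($301,500): Apprenticeship Credit: 5% of the $98,600 excess over $202,900 is $4,930 ≥ base, so the credit is $0. Retirement Saver's Credit: income exceeds $252,900 by $48,600, which is 10 full-or-partial $5,000 increments; reduction = 10 × $60 = $600, leaving $3,493. total $0 + $3,493 = $3,493
Priya ($253,400): Apprenticeship Credit: 5% of the $50,500 excess over $202,900 is $2,525; credit = $4,825 − $2,525 = $2,300. Retirement Saver's Credit: income exceeds $252,900 by $500, which is 1 full-or-partial $5,000 increment; reduction = 1 × $60 = $60, leaving $4,033. total $2,300 + $4,033 = $6,333
Difference: |$3,493 − $6,333| = $2,840.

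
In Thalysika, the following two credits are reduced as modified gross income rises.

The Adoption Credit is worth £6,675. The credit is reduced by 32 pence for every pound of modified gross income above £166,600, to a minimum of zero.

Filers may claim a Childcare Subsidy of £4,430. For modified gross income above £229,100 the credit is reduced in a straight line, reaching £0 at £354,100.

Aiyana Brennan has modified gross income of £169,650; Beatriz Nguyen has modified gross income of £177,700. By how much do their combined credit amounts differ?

Aiyana (£169,650): Adoption Credit: 32% of the £3,050 excess over £166,600 is £976; credit = £6,675 − £976 = £5,699. Childcare Subsidy: £169,650 is at or below the £229,100 threshold, so the full £4,430 applies. total £5,699 + £4,430 = £10,129
Beatriz (£177,700): Adoption Credit: 32% of the £11,100 excess over £166,600 is £3,552; credit = £6,675 − £3,552 = £3,123. Childcare Subsidy: £177,700 is at or below the £229,100 threshold, so the full £4,430 applies. total £3,123 + £4,430 = £7,553
Difference: |£10,129 − £7,553| = £2,576.

£2,576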